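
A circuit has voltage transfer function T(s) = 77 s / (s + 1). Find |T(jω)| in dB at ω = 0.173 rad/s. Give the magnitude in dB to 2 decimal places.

22.36 dB

|j0.173| = 0.173
|j0.173 + 1| = √(0.173² + 1²) = 1.015
|T(j0.173)| = 77 × 0.173 / 1.015 = 13.126
20 log₁₀(13.126) = 22.363 dB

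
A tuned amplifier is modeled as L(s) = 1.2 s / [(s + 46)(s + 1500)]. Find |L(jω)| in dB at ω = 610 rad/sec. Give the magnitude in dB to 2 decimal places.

|j610| = 610
|j610 + 46| = √(610² + 46²) = 611.7
|j610 + 1500| = √(610² + 1500²) = 1619
|L(j610)| = 1.2 × 610 / (611.7 × 1619) = 0.00073897
20 log₁₀(0.00073897) = -62.627 dB

-62.63 dB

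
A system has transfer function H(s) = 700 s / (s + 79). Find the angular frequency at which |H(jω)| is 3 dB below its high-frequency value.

79 rad/s

For a single-pole high-pass, the −3 dB point is at the pole: ω = 79 rad/s.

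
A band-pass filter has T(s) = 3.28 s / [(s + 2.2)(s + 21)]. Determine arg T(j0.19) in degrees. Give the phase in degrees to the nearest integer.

85°

∠(j0.19) = 90.00°
∠(j0.19 + 2.2) = arctan(0.19/2.2) = 4.94°
∠(j0.19 + 21) = arctan(0.19/21) = 0.52°
∠T(j0.19) = 90.00° − (4.94° + 0.52°) = 84.55°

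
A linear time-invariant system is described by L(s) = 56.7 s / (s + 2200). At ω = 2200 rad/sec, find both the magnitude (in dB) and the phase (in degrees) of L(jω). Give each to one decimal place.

|j2200| = 2200
|j2200 + 2200| = √(2200² + 2200²) = 3111
|L(j2200)| = 56.7 × 2200 / 3111 = 40.093
20 log₁₀(40.093) = 32.06 dB
∠(j2200) = 90.00°
∠(j2200 + 2200) = arctan(2200/2200) = 45.00°
∠L(j2200) = 90.00° − 45.00° = 45.00°

|L| = 32.1 dB, ∠L = 45.0°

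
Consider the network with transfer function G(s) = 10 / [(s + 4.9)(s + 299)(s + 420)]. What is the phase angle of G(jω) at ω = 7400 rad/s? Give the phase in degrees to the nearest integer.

-264°

∠(j7400 + 4.9) = arctan(7400/4.9) = 89.96°
∠(j7400 + 299) = arctan(7400/299) = 87.69°
∠(j7400 + 420) = arctan(7400/420) = 86.75°
∠G(j7400) = − (89.96° + 87.69° + 86.75°) = -264.40°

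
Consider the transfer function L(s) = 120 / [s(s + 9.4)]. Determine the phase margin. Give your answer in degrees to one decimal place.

Gain crossover: |L(jω)| = 1 at ω ≈ 9.15 rad/sec.
∠L(j9.15) = −90° − arctan(9.15/9.4) ≈ -134.22°
PM = 180° + (-134.22°) = 45.78°

45.8°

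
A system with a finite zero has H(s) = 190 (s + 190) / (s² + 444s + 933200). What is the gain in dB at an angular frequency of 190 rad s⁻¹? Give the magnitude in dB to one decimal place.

-24.9 dB

|j190 + 190| = √(190² + 190²) = 268.7
|(j190)² + 444(j190) + 933200| = |8.971e+05 + j84360| = 9.011e+05
|H(j190)| = 190 × 268.7 / 9.011e+05 = 0.056659
20 log₁₀(0.056659) = -24.93 dB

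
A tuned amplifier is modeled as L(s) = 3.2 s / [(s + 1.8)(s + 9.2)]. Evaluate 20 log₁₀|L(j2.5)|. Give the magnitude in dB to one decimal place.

|j2.5| = 2.5
|j2.5 + 1.8| = √(2.5² + 1.8²) = 3.081
|j2.5 + 9.2| = √(2.5² + 9.2²) = 9.534
|L(j2.5)| = 3.2 × 2.5 / (3.081 × 9.534) = 0.27239
20 log₁₀(0.27239) = -11.30 dB

-11.3 dB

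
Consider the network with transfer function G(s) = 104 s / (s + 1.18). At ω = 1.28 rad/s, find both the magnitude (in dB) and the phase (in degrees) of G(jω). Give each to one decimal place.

|j1.28| = 1.28
|j1.28 + 1.18| = √(1.28² + 1.18²) = 1.741
|G(j1.28)| = 104 × 1.28 / 1.741 = 76.465
20 log₁₀(76.465) = 37.67 dB
∠(j1.28) = 90.00°
∠(j1.28 + 1.18) = arctan(1.28/1.18) = 47.33°
∠G(j1.28) = 90.00° − 47.33° = 42.67°

|G| = 37.7 dB, ∠G = 42.7°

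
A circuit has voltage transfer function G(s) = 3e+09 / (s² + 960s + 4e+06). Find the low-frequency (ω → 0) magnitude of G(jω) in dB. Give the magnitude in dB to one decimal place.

G(0) = 3e+09 / 4e+06 = 750
20 log₁₀(750) = 57.50 dB

57.5 dB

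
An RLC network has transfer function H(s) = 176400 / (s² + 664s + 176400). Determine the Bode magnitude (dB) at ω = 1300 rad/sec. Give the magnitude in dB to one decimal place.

-19.9 dB

|(j1300)² + 664(j1300) + 176400| = |-1.5136e+06 + j8.632e+05| = 1.742e+06
|H(j1300)| = 176400 / 1.742e+06 = 0.10124
20 log₁₀(0.10124) = -19.89 dB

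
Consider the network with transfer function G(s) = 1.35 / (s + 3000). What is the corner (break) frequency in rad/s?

The single real pole at s = −3000 gives a corner at ω = 3000 rad/s.

3000 rad/s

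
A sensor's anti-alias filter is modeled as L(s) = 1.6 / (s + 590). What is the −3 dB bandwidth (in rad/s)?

590 rad/s

For a single-pole low-pass, the −3 dB point is at the pole: ω = 590 rad/s.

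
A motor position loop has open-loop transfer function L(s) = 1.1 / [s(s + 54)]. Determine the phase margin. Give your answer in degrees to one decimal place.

90.0°

Gain crossover: |L(jω)| = 1 at ω ≈ 0.0204 rad/s.
∠L(j0.0204) = −90° − arctan(0.0204/54) ≈ -90.02°
PM = 180° + (-90.02°) = 89.98°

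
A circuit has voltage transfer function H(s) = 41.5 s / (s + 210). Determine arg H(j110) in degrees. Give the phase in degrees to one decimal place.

∠(j110) = 90.00°
∠(j110 + 210) = arctan(110/210) = 27.65°
∠H(j110) = 90.00° − 27.65° = 62.35°

62.4 deg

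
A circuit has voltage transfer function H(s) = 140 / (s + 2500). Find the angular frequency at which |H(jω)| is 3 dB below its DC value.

2500 rad/sec

For a single-pole low-pass, the −3 dB point is at the pole: ω = 2500 rad/sec.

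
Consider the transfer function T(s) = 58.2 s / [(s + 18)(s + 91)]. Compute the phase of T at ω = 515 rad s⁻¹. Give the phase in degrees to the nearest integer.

-78°

∠(j515) = 90.00°
∠(j515 + 18) = arctan(515/18) = 88.00°
∠(j515 + 91) = arctan(515/91) = 79.98°
∠T(j515) = 90.00° − (88.00° + 79.98°) = -77.98°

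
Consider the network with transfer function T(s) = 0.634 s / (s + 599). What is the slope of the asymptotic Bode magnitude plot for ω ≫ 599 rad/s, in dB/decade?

With 1 zero and 1 pole, the high-frequency asymptotic slope is 20 × (1 − 1) = 0 dB/decade.

0 dB/decade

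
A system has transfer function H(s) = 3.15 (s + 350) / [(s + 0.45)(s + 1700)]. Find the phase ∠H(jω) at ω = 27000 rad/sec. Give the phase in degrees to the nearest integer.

-87 deg

∠(j27000 + 350) = arctan(27000/350) = 89.26°
∠(j27000 + 0.45) = arctan(27000/0.45) = 90.00°
∠(j27000 + 1700) = arctan(27000/1700) = 86.40°
∠H(j27000) = 89.26° − (90.00° + 86.40°) = -87.14°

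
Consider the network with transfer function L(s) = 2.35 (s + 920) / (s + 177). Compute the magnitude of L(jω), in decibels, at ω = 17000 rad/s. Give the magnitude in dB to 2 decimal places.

|j17000 + 920| = √(17000² + 920²) = 1.702e+04
|j17000 + 177| = √(17000² + 177²) = 1.7e+04
|L(j17000)| = 2.35 × 1.702e+04 / 1.7e+04 = 2.3533
20 log₁₀(2.3533) = 7.434 dB

7.43 dB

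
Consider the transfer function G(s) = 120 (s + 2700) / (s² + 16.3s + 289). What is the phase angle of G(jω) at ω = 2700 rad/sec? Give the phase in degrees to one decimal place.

-134.7°

∠(j2700 + 2700) = arctan(2700/2700) = 45.00°
∠[(j2700)² + 16.3(j2700) + 289] = ∠[-7.2897e+06 + j44010] = 179.65°
∠G(j2700) = 45.00° − 179.65° = -134.65°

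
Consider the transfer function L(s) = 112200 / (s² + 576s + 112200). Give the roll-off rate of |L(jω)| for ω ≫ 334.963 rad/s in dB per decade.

With 0 zeros and 2 poles, the high-frequency asymptotic slope is 20 × (0 − 2) = -40 dB/decade.

-40 dB/decade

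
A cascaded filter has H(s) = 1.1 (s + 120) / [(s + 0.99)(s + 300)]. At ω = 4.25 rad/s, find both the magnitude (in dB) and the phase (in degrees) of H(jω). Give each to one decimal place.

|H| = -19.9 dB, ∠H = -75.7°

|j4.25 + 120| = √(4.25² + 120²) = 120.1
|j4.25 + 0.99| = √(4.25² + 0.99²) = 4.364
|j4.25 + 300| = √(4.25² + 300²) = 300
|H(j4.25)| = 1.1 × 120.1 / (4.364 × 300) = 0.10088
20 log₁₀(0.10088) = -19.92 dB
∠(j4.25 + 120) = arctan(4.25/120) = 2.03°
∠(j4.25 + 0.99) = arctan(4.25/0.99) = 76.89°
∠(j4.25 + 300) = arctan(4.25/300) = 0.81°
∠H(j4.25) = 2.03° − (76.89° + 0.81°) = -75.67°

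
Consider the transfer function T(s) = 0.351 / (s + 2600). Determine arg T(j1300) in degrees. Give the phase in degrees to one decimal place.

-26.6°

∠(j1300 + 2600) = arctan(1300/2600) = 26.57°
∠T(j1300) = −26.57° = -26.57°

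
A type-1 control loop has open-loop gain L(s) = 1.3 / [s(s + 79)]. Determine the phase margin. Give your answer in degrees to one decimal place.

90.0 deg

Gain crossover: |L(jω)| = 1 at ω ≈ 0.0165 rad/s.
∠L(j0.0165) = −90° − arctan(0.0165/79) ≈ -90.01°
PM = 180° + (-90.01°) = 89.99°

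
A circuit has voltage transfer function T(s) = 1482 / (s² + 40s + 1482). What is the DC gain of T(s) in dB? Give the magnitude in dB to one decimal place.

0.0 dB

T(0) = 1482 / 1482 = 1
20 log₁₀(1) = 0.00 dB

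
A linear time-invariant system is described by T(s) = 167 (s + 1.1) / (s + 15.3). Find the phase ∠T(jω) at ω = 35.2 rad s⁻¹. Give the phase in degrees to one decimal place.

21.7°

∠(j35.2 + 1.1) = arctan(35.2/1.1) = 88.21°
∠(j35.2 + 15.3) = arctan(35.2/15.3) = 66.51°
∠T(j35.2) = 88.21° − 66.51° = 21.70°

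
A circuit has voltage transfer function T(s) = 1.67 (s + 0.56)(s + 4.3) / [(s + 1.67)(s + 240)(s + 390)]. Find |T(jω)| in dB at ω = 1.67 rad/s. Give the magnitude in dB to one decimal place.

-84.2 dB

|j1.67 + 0.56| = √(1.67² + 0.56²) = 1.761
|j1.67 + 4.3| = √(1.67² + 4.3²) = 4.613
|j1.67 + 1.67| = √(1.67² + 1.67²) = 2.362
|j1.67 + 240| = √(1.67² + 240²) = 240
|j1.67 + 390| = √(1.67² + 390²) = 390
|T(j1.67)| = 1.67 × 1.761 × 4.613 / (2.362 × 240 × 390) = 6.138e-05
20 log₁₀(6.138e-05) = -84.24 dB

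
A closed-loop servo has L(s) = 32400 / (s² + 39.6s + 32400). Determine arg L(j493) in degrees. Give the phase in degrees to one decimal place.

∠[(j493)² + 39.6(j493) + 32400] = ∠[-2.1065e+05 + j19523] = 174.70°
∠L(j493) = −174.70° = -174.70°

-174.7 deg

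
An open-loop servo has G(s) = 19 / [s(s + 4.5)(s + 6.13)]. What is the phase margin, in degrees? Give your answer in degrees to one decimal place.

Gain crossover: |G(jω)| = 1 at ω ≈ 0.677 rad/s.
∠G(j0.677) = −90° − arctan(0.677/4.5) − arctan(0.677/6.13) ≈ -104.86°
PM = 180° + (-104.86°) = 75.14°

75.1°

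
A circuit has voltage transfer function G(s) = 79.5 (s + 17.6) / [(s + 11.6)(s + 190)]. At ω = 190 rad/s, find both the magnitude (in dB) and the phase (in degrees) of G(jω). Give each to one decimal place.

|G| = -10.6 dB, ∠G = -46.8 deg

|j190 + 17.6| = √(190² + 17.6²) = 190.8
|j190 + 11.6| = √(190² + 11.6²) = 190.4
|j190 + 190| = √(190² + 190²) = 268.7
|G(j190)| = 79.5 × 190.8 / (190.4 × 268.7) = 0.29658
20 log₁₀(0.29658) = -10.56 dB
∠(j190 + 17.6) = arctan(190/17.6) = 84.71°
∠(j190 + 11.6) = arctan(190/11.6) = 86.51°
∠(j190 + 190) = arctan(190/190) = 45.00°
∠G(j190) = 84.71° − (86.51° + 45.00°) = -46.80°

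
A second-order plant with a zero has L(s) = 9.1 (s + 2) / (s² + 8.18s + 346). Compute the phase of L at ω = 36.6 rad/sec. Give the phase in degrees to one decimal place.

-76.4°

∠(j36.6 + 2) = arctan(36.6/2) = 86.87°
∠[(j36.6)² + 8.18(j36.6) + 346] = ∠[-993.56 + j299.39] = 163.23°
∠L(j36.6) = 86.87° − 163.23° = -76.36°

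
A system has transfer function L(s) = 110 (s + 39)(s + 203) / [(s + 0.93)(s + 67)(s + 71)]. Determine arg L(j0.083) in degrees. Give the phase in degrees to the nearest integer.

∠(j0.083 + 39) = arctan(0.083/39) = 0.12°
∠(j0.083 + 203) = arctan(0.083/203) = 0.02°
∠(j0.083 + 0.93) = arctan(0.083/0.93) = 5.10°
∠(j0.083 + 67) = arctan(0.083/67) = 0.07°
∠(j0.083 + 71) = arctan(0.083/71) = 0.07°
∠L(j0.083) = 0.12° + 0.02° − (5.10° + 0.07° + 0.07°) = -5.09°

-5 deg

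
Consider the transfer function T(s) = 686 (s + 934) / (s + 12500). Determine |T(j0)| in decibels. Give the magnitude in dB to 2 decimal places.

T(0) = 686 × 934 / 12500 = 51.258
20 log₁₀(51.258) = 34.195 dB

34.20 dB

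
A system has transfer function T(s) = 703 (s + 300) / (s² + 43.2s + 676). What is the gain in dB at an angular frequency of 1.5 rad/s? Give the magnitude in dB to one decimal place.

49.9 dB

|j1.5 + 300| = √(1.5² + 300²) = 300
|(j1.5)² + 43.2(j1.5) + 676| = |673.75 + j64.8| = 676.9
|T(j1.5)| = 703 × 300 / 676.9 = 311.59
20 log₁₀(311.59) = 49.87 dB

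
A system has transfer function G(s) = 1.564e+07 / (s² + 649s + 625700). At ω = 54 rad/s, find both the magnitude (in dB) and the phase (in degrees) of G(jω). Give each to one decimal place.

|G| = 28.0 dB, ∠G = -3.2°

|(j54)² + 649(j54) + 625700| = |6.2278e+05 + j35046| = 6.238e+05
|G(j54)| = 1.564e+07 / 6.238e+05 = 25.073
20 log₁₀(25.073) = 27.98 dB
∠[(j54)² + 649(j54) + 625700] = ∠[6.2278e+05 + j35046] = 3.22°
∠G(j54) = −3.22° = -3.22°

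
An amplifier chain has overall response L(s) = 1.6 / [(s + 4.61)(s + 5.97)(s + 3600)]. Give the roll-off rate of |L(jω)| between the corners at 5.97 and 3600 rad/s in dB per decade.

In this band the factors already past their corner are: pole at 4.61, pole at 5.97; net slope = -40 dB/decade.

-40 dB/decade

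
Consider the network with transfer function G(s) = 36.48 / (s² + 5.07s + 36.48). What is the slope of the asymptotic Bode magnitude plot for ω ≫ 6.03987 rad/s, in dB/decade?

-40 dB/decade

With 0 zeros and 2 poles, the high-frequency asymptotic slope is 20 × (0 − 2) = -40 dB/decade.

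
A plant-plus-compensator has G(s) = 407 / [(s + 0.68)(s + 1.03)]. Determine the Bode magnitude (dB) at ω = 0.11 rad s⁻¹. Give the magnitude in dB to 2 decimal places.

55.12 dB

|j0.11 + 0.68| = √(0.11² + 0.68²) = 0.6888
|j0.11 + 1.03| = √(0.11² + 1.03²) = 1.036
|G(j0.11)| = 407 / (0.6888 × 1.036) = 570.4
20 log₁₀(570.4) = 55.124 dB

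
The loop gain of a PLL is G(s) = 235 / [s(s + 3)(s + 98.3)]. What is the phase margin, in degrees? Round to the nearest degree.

75°

Gain crossover: |G(jω)| = 1 at ω ≈ 0.772 rad s⁻¹.
∠G(j0.772) = −90° − arctan(0.772/3) − arctan(0.772/98.3) ≈ -104.88°
PM = 180° + (-104.88°) = 75.12°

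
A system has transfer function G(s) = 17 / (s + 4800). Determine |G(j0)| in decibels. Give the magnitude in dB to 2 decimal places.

G(0) = 17 / 4800 = 0.0035417
20 log₁₀(0.0035417) = -49.016 dB

-49.02 dB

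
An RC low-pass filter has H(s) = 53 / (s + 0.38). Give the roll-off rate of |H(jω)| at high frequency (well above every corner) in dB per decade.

With 0 zeros and 1 pole, the high-frequency asymptotic slope is 20 × (0 − 1) = -20 dB/decade.

-20 dB/decade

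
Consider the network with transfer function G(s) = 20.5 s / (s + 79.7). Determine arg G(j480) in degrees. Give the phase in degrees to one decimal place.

9.4°

∠(j480) = 90.00°
∠(j480 + 79.7) = arctan(480/79.7) = 80.57°
∠G(j480) = 90.00° − 80.57° = 9.43°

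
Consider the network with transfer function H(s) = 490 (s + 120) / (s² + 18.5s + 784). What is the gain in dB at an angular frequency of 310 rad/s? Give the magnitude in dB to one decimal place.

4.6 dB

|j310 + 120| = √(310² + 120²) = 332.4
|(j310)² + 18.5(j310) + 784| = |-95316 + j5735| = 9.549e+04
|H(j310)| = 490 × 332.4 / 9.549e+04 = 1.7058
20 log₁₀(1.7058) = 4.64 dB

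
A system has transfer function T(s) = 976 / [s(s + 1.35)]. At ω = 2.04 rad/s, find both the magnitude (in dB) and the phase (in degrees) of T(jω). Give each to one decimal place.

|j2.04 + 1.35| = √(2.04² + 1.35²) = 2.446
|j2.04| = 2.04
|T(j2.04)| = 976 / (2.446 × 2.04) = 195.58
20 log₁₀(195.58) = 45.83 dB
∠(j2.04 + 1.35) = arctan(2.04/1.35) = 56.50°
∠(j2.04) = 90.00°
∠T(j2.04) = − (56.50° + 90.00°) = -146.50°

|T| = 45.8 dB, ∠T = -146.5°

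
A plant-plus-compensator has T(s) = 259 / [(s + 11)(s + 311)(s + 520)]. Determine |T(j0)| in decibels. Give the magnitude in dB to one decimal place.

-76.7 dB

T(0) = 259 / (11 × 311 × 520) = 0.00014559
20 log₁₀(0.00014559) = -76.74 dB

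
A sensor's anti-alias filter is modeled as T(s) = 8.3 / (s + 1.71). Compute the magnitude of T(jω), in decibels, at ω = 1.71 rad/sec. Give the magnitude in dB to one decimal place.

|j1.71 + 1.71| = √(1.71² + 1.71²) = 2.418
|T(j1.71)| = 8.3 / 2.418 = 3.4322
20 log₁₀(3.4322) = 10.71 dB

10.7 dB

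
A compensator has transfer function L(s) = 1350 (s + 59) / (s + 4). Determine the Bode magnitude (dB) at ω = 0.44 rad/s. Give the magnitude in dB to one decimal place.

|j0.44 + 59| = √(0.44² + 59²) = 59
|j0.44 + 4| = √(0.44² + 4²) = 4.024
|L(j0.44)| = 1350 × 59 / 4.024 = 19794
20 log₁₀(19794) = 85.93 dB

85.9 dB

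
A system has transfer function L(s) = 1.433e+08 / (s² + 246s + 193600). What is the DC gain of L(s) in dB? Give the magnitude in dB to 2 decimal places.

L(0) = 1.433e+08 / 193600 = 740.19
20 log₁₀(740.19) = 57.387 dB

57.39 dB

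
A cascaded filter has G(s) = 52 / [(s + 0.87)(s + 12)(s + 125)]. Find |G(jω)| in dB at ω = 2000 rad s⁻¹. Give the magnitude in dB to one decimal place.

|j2000 + 0.87| = √(2000² + 0.87²) = 2000
|j2000 + 12| = √(2000² + 12²) = 2000
|j2000 + 125| = √(2000² + 125²) = 2004
|G(j2000)| = 52 / (2000 × 2000 × 2004) = 6.4872e-09
20 log₁₀(6.4872e-09) = -163.76 dB

-163.8 dB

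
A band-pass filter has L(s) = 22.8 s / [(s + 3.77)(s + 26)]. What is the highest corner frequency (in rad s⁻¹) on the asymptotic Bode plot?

26 rad s⁻¹

Break frequencies occur at each pole and zero magnitude: 3.77 rad s⁻¹, 26 rad s⁻¹.
The highest is 26 rad s⁻¹.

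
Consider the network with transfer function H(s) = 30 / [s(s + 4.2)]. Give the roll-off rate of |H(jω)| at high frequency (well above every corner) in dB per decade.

With 0 zeros and 2 poles, the high-frequency asymptotic slope is 20 × (0 − 2) = -40 dB/decade.

-40 dB/decade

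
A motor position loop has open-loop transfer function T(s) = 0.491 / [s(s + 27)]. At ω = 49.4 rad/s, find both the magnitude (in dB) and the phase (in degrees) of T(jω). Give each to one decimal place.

|j49.4 + 27| = √(49.4² + 27²) = 56.3
|j49.4| = 49.4
|T(j49.4)| = 0.491 / (56.3 × 49.4) = 0.00017655
20 log₁₀(0.00017655) = -75.06 dB
∠(j49.4 + 27) = arctan(49.4/27) = 61.34°
∠(j49.4) = 90.00°
∠T(j49.4) = − (61.34° + 90.00°) = -151.34°

|T| = -75.1 dB, ∠T = -151.3°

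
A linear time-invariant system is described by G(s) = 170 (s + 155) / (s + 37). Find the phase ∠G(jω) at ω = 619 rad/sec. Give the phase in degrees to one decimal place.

∠(j619 + 155) = arctan(619/155) = 75.94°
∠(j619 + 37) = arctan(619/37) = 86.58°
∠G(j619) = 75.94° − 86.58° = -10.64°

-10.6°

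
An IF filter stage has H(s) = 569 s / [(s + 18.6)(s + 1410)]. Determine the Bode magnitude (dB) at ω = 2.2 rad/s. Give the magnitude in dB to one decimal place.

|j2.2| = 2.2
|j2.2 + 18.6| = √(2.2² + 18.6²) = 18.73
|j2.2 + 1410| = √(2.2² + 1410²) = 1410
|H(j2.2)| = 569 × 2.2 / (18.73 × 1410) = 0.047401
20 log₁₀(0.047401) = -26.48 dB

-26.5 dB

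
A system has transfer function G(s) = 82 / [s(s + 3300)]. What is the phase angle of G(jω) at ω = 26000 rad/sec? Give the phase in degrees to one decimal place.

∠(j26000 + 3300) = arctan(26000/3300) = 82.77°
∠(j26000) = 90.00°
∠G(j26000) = − (82.77° + 90.00°) = -172.77°

-172.8°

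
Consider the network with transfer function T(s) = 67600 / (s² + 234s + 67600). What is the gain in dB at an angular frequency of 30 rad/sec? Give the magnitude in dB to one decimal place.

|(j30)² + 234(j30) + 67600| = |66700 + j7020| = 6.707e+04
|T(j30)| = 67600 / 6.707e+04 = 1.0079
20 log₁₀(1.0079) = 0.07 dB

0.1 dB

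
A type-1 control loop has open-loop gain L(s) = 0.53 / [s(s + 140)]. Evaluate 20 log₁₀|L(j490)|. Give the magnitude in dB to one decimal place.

|j490 + 140| = √(490² + 140²) = 509.6
|j490| = 490
|L(j490)| = 0.53 / (509.6 × 490) = 2.1225e-06
20 log₁₀(2.1225e-06) = -113.46 dB

-113.5 dB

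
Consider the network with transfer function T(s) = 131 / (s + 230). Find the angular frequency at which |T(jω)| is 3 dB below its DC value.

For a single-pole low-pass, the −3 dB point is at the pole: ω = 230 rad/s.

230 rad/s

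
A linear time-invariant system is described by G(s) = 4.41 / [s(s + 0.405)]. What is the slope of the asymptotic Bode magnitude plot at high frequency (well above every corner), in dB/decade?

-40 dB/decade

With 0 zeros and 2 poles, the high-frequency asymptotic slope is 20 × (0 − 2) = -40 dB/decade.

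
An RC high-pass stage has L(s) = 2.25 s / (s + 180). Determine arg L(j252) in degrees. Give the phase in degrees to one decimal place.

∠(j252) = 90.00°
∠(j252 + 180) = arctan(252/180) = 54.46°
∠L(j252) = 90.00° − 54.46° = 35.54°

35.5°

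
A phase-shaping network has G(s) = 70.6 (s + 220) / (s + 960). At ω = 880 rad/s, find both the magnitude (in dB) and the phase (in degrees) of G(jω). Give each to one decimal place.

|j880 + 220| = √(880² + 220²) = 907.1
|j880 + 960| = √(880² + 960²) = 1302
|G(j880)| = 70.6 × 907.1 / 1302 = 49.174
20 log₁₀(49.174) = 33.83 dB
∠(j880 + 220) = arctan(880/220) = 75.96°
∠(j880 + 960) = arctan(880/960) = 42.51°
∠G(j880) = 75.96° − 42.51° = 33.45°

|G| = 33.8 dB, ∠G = 33.5°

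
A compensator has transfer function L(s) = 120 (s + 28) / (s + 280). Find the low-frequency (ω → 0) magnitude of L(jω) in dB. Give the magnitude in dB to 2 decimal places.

L(0) = 120 × 28 / 280 = 12
20 log₁₀(12) = 21.584 dB

21.58 dB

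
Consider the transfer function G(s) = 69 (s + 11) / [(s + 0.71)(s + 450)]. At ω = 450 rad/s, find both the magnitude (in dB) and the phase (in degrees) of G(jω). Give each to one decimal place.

|j450 + 11| = √(450² + 11²) = 450.1
|j450 + 0.71| = √(450² + 0.71²) = 450
|j450 + 450| = √(450² + 450²) = 636.4
|G(j450)| = 69 × 450.1 / (450 × 636.4) = 0.10846
20 log₁₀(0.10846) = -19.29 dB
∠(j450 + 11) = arctan(450/11) = 88.60°
∠(j450 + 0.71) = arctan(450/0.71) = 89.91°
∠(j450 + 450) = arctan(450/450) = 45.00°
∠G(j450) = 88.60° − (89.91° + 45.00°) = -46.31°

|G| = -19.3 dB, ∠G = -46.3 deg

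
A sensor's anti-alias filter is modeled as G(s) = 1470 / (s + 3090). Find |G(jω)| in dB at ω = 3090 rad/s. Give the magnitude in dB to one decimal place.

|j3090 + 3090| = √(3090² + 3090²) = 4370
|G(j3090)| = 1470 / 4370 = 0.33639
20 log₁₀(0.33639) = -9.46 dB

-9.5 dB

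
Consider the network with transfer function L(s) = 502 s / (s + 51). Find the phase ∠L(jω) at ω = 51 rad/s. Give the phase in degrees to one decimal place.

45.0°

∠(j51) = 90.00°
∠(j51 + 51) = arctan(51/51) = 45.00°
∠L(j51) = 90.00° − 45.00° = 45.00°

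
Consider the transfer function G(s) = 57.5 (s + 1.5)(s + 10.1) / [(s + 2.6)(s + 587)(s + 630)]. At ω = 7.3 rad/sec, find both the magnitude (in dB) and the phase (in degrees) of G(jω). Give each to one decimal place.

|j7.3 + 1.5| = √(7.3² + 1.5²) = 7.453
|j7.3 + 10.1| = √(7.3² + 10.1²) = 12.46
|j7.3 + 2.6| = √(7.3² + 2.6²) = 7.749
|j7.3 + 587| = √(7.3² + 587²) = 587
|j7.3 + 630| = √(7.3² + 630²) = 630
|G(j7.3)| = 57.5 × 7.453 × 12.46 / (7.749 × 587 × 630) = 0.0018632
20 log₁₀(0.0018632) = -54.59 dB
∠(j7.3 + 1.5) = arctan(7.3/1.5) = 78.39°
∠(j7.3 + 10.1) = arctan(7.3/10.1) = 35.86°
∠(j7.3 + 2.6) = arctan(7.3/2.6) = 70.40°
∠(j7.3 + 587) = arctan(7.3/587) = 0.71°
∠(j7.3 + 630) = arctan(7.3/630) = 0.66°
∠G(j7.3) = 78.39° + 35.86° − (70.40° + 0.71° + 0.66°) = 42.47°

|G| = -54.6 dB, ∠G = 42.5 deg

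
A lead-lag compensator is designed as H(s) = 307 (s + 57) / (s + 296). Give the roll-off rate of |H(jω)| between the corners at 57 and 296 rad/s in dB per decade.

In this band the factors already past their corner are: zero at 57; net slope = 20 dB/decade.

20 dB/decade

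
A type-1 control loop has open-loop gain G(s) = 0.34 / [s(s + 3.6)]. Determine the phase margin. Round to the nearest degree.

88 deg

Gain crossover: |G(jω)| = 1 at ω ≈ 0.0944 rad s⁻¹.
∠G(j0.0944) = −90° − arctan(0.0944/3.6) ≈ -91.50°
PM = 180° + (-91.50°) = 88.50°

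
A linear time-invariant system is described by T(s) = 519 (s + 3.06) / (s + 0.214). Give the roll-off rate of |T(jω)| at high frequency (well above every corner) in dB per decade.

With 1 zero and 1 pole, the high-frequency asymptotic slope is 20 × (1 − 1) = 0 dB/decade.

0 dB/decade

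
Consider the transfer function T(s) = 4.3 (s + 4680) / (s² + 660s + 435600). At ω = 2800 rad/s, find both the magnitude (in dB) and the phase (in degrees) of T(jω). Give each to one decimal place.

|T| = -50.2 dB, ∠T = -135.1 deg

|j2800 + 4680| = √(2800² + 4680²) = 5454
|(j2800)² + 660(j2800) + 435600| = |-7.4044e+06 + j1.848e+06| = 7.632e+06
|T(j2800)| = 4.3 × 5454 / 7.632e+06 = 0.0030729
20 log₁₀(0.0030729) = -50.25 dB
∠(j2800 + 4680) = arctan(2800/4680) = 30.89°
∠[(j2800)² + 660(j2800) + 435600] = ∠[-7.4044e+06 + j1.848e+06] = 165.99°
∠T(j2800) = 30.89° − 165.99° = -135.09°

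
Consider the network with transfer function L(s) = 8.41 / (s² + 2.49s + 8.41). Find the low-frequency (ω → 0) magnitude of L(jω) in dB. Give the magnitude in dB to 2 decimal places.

L(0) = 8.41 / 8.41 = 1
20 log₁₀(1) = 0.000 dB

0.00 dB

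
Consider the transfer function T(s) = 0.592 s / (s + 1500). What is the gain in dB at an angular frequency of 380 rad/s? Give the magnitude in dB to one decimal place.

|j380| = 380
|j380 + 1500| = √(380² + 1500²) = 1547
|T(j380)| = 0.592 × 380 / 1547 = 0.14538
20 log₁₀(0.14538) = -16.75 dB

-16.7 dB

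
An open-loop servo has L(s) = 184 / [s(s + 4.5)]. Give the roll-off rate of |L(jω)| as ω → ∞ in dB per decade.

With 0 zeros and 2 poles, the high-frequency asymptotic slope is 20 × (0 − 2) = -40 dB/decade.

-40 dB/decade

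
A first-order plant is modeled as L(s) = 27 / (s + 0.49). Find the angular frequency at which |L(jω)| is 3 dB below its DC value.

For a single-pole low-pass, the −3 dB point is at the pole: ω = 0.49 rad s⁻¹.

0.49 rad s⁻¹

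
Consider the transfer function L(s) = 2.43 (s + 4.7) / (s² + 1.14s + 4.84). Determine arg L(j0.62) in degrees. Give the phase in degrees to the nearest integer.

-1°

∠(j0.62 + 4.7) = arctan(0.62/4.7) = 7.51°
∠[(j0.62)² + 1.14(j0.62) + 4.84] = ∠[4.4556 + j0.7068] = 9.01°
∠L(j0.62) = 7.51° − 9.01° = -1.50°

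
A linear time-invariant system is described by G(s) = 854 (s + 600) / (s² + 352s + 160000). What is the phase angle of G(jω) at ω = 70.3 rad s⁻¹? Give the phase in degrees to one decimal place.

∠(j70.3 + 600) = arctan(70.3/600) = 6.68°
∠[(j70.3)² + 352(j70.3) + 160000] = ∠[1.5506e+05 + j24746] = 9.07°
∠G(j70.3) = 6.68° − 9.07° = -2.38°

-2.4°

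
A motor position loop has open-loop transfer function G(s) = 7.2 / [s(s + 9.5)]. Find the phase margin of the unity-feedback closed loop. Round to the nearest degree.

Gain crossover: |G(jω)| = 1 at ω ≈ 0.756 rad/s.
∠G(j0.756) = −90° − arctan(0.756/9.5) ≈ -94.55°
PM = 180° + (-94.55°) = 85.45°

85°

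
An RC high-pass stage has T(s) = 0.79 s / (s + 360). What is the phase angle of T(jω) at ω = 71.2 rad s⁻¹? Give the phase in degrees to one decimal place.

78.8°

∠(j71.2) = 90.00°
∠(j71.2 + 360) = arctan(71.2/360) = 11.19°
∠T(j71.2) = 90.00° − 11.19° = 78.81°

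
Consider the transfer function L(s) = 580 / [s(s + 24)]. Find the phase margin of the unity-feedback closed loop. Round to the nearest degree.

52°

Gain crossover: |L(jω)| = 1 at ω ≈ 19 rad/s.
∠L(j19) = −90° − arctan(19/24) ≈ -128.31°
PM = 180° + (-128.31°) = 51.69°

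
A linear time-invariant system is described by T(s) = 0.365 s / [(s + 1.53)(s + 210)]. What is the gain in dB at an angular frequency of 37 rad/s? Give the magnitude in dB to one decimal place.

|j37| = 37
|j37 + 1.53| = √(37² + 1.53²) = 37.03
|j37 + 210| = √(37² + 210²) = 213.2
|T(j37)| = 0.365 × 37 / (37.03 × 213.2) = 0.0017103
20 log₁₀(0.0017103) = -55.34 dB

-55.3 dB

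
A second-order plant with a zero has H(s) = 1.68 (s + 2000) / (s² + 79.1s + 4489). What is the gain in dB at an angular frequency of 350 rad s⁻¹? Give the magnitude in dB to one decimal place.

|j350 + 2000| = √(350² + 2000²) = 2030
|(j350)² + 79.1(j350) + 4489| = |-1.1801e+05 + j27685| = 1.212e+05
|H(j350)| = 1.68 × 2030 / 1.212e+05 = 0.028141
20 log₁₀(0.028141) = -31.01 dB

-31.0 dB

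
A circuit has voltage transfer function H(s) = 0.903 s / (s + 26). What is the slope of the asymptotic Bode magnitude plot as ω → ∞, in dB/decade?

0 dB/decade

With 1 zero and 1 pole, the high-frequency asymptotic slope is 20 × (1 − 1) = 0 dB/decade.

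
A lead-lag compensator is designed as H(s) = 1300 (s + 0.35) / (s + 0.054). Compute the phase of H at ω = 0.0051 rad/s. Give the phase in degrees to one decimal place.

∠(j0.0051 + 0.35) = arctan(0.0051/0.35) = 0.83°
∠(j0.0051 + 0.054) = arctan(0.0051/0.054) = 5.40°
∠H(j0.0051) = 0.83° − 5.40° = -4.56°

-4.6°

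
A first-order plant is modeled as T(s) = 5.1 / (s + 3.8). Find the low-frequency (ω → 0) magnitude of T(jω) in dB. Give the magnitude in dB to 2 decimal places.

2.56 dB

T(0) = 5.1 / 3.8 = 1.3421
20 log₁₀(1.3421) = 2.556 dB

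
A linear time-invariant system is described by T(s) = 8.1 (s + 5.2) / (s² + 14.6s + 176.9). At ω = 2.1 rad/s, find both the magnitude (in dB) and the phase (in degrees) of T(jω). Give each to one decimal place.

|j2.1 + 5.2| = √(2.1² + 5.2²) = 5.608
|(j2.1)² + 14.6(j2.1) + 176.9| = |172.49 + j30.66| = 175.2
|T(j2.1)| = 8.1 × 5.608 / 175.2 = 0.25928
20 log₁₀(0.25928) = -11.72 dB
∠(j2.1 + 5.2) = arctan(2.1/5.2) = 21.99°
∠[(j2.1)² + 14.6(j2.1) + 176.9] = ∠[172.49 + j30.66] = 10.08°
∠T(j2.1) = 21.99° − 10.08° = 11.91°

|T| = -11.7 dB, ∠T = 11.9 deg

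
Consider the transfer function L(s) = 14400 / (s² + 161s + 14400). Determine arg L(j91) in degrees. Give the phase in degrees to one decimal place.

∠[(j91)² + 161(j91) + 14400] = ∠[6119 + j14651] = 67.33°
∠L(j91) = −67.33° = -67.33°

-67.3 deg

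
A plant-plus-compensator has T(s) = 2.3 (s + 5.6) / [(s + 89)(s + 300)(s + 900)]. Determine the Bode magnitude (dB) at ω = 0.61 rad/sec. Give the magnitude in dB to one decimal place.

-125.4 dB

|j0.61 + 5.6| = √(0.61² + 5.6²) = 5.633
|j0.61 + 89| = √(0.61² + 89²) = 89
|j0.61 + 300| = √(0.61² + 300²) = 300
|j0.61 + 900| = √(0.61² + 900²) = 900
|T(j0.61)| = 2.3 × 5.633 / (89 × 300 × 900) = 5.3915e-07
20 log₁₀(5.3915e-07) = -125.37 dB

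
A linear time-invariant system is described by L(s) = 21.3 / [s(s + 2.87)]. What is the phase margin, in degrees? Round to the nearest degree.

34 deg

Gain crossover: |L(jω)| = 1 at ω ≈ 4.19 rad/s.
∠L(j4.19) = −90° − arctan(4.19/2.87) ≈ -145.61°
PM = 180° + (-145.61°) = 34.39°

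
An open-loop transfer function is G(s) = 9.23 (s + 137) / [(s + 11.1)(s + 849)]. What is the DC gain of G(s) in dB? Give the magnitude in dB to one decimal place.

-17.4 dB

G(0) = 9.23 × 137 / (11.1 × 849) = 0.13418
20 log₁₀(0.13418) = -17.45 dB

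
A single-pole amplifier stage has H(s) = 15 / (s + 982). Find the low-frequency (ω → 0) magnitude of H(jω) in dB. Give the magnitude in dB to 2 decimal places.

H(0) = 15 / 982 = 0.015275
20 log₁₀(0.015275) = -36.320 dB

-36.32 dB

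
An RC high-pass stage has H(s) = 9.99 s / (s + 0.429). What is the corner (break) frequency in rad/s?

0.429 rad/s

The single real pole at s = −0.429 gives a corner at ω = 0.429 rad/s.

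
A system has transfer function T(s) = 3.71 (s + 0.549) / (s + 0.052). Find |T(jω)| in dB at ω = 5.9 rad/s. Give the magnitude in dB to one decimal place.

|j5.9 + 0.549| = √(5.9² + 0.549²) = 5.925
|j5.9 + 0.052| = √(5.9² + 0.052²) = 5.9
|T(j5.9)| = 3.71 × 5.925 / 5.9 = 3.7259
20 log₁₀(3.7259) = 11.42 dB

11.4 dB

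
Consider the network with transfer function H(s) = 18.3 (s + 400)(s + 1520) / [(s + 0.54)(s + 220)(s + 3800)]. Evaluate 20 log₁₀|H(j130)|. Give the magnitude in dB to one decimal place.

|j130 + 400| = √(130² + 400²) = 420.6
|j130 + 1520| = √(130² + 1520²) = 1526
|j130 + 0.54| = √(130² + 0.54²) = 130
|j130 + 220| = √(130² + 220²) = 255.5
|j130 + 3800| = √(130² + 3800²) = 3802
|H(j130)| = 18.3 × 420.6 × 1526 / (130 × 255.5 × 3802) = 0.092961
20 log₁₀(0.092961) = -20.63 dB

-20.6 dB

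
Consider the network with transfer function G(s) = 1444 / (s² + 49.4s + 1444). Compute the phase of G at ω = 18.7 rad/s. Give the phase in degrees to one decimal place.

∠[(j18.7)² + 49.4(j18.7) + 1444] = ∠[1094.3 + j923.78] = 40.17°
∠G(j18.7) = −40.17° = -40.17°

-40.2 deg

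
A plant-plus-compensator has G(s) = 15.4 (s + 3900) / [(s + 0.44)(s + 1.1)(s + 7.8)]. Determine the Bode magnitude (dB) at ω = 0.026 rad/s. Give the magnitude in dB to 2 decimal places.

84.02 dB

|j0.026 + 3900| = √(0.026² + 3900²) = 3900
|j0.026 + 0.44| = √(0.026² + 0.44²) = 0.4408
|j0.026 + 1.1| = √(0.026² + 1.1²) = 1.1
|j0.026 + 7.8| = √(0.026² + 7.8²) = 7.8
|G(j0.026)| = 15.4 × 3900 / (0.4408 × 1.1 × 7.8) = 15877
20 log₁₀(15877) = 84.015 dB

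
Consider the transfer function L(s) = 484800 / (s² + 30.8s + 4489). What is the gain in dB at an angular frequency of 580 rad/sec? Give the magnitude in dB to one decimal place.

|(j580)² + 30.8(j580) + 4489| = |-3.3191e+05 + j17864| = 3.324e+05
|L(j580)| = 484800 / 3.324e+05 = 1.4585
20 log₁₀(1.4585) = 3.28 dB

3.3 dB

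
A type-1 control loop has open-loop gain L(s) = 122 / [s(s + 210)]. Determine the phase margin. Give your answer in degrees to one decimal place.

Gain crossover: |L(jω)| = 1 at ω ≈ 0.581 rad/sec.
∠L(j0.581) = −90° − arctan(0.581/210) ≈ -90.16°
PM = 180° + (-90.16°) = 89.84°

89.8°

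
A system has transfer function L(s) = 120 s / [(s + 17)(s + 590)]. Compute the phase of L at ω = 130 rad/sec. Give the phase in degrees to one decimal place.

-5.0°

∠(j130) = 90.00°
∠(j130 + 17) = arctan(130/17) = 82.55°
∠(j130 + 590) = arctan(130/590) = 12.43°
∠L(j130) = 90.00° − (82.55° + 12.43°) = -4.98°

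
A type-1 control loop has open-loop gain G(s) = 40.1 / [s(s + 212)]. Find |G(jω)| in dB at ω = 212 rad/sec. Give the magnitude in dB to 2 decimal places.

|j212 + 212| = √(212² + 212²) = 299.8
|j212| = 212
|G(j212)| = 40.1 / (299.8 × 212) = 0.0006309
20 log₁₀(0.0006309) = -64.001 dB

-64.00 dB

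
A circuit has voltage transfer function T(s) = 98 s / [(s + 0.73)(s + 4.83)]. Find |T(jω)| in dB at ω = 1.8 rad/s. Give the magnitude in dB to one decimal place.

24.9 dB

|j1.8| = 1.8
|j1.8 + 0.73| = √(1.8² + 0.73²) = 1.942
|j1.8 + 4.83| = √(1.8² + 4.83²) = 5.155
|T(j1.8)| = 98 × 1.8 / (1.942 × 5.155) = 17.619
20 log₁₀(17.619) = 24.92 dB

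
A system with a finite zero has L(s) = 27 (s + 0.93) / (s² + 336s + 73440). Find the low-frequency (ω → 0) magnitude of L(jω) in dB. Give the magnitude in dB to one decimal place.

-69.3 dB

L(0) = 27 × 0.93 / 73440 = 0.00034191
20 log₁₀(0.00034191) = -69.32 dB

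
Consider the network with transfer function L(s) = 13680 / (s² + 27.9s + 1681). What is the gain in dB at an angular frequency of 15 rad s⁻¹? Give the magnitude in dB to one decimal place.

19.1 dB

|(j15)² + 27.9(j15) + 1681| = |1456 + j418.5| = 1515
|L(j15)| = 13680 / 1515 = 9.03
20 log₁₀(9.03) = 19.11 dB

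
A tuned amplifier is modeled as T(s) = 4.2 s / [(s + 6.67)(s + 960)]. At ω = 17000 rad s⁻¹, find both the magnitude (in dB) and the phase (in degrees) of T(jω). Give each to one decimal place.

|T| = -72.2 dB, ∠T = -86.7°

|j17000| = 1.7e+04
|j17000 + 6.67| = √(17000² + 6.67²) = 1.7e+04
|j17000 + 960| = √(17000² + 960²) = 1.703e+04
|T(j17000)| = 4.2 × 1.7e+04 / (1.7e+04 × 1.703e+04) = 0.00024667
20 log₁₀(0.00024667) = -72.16 dB
∠(j17000) = 90.00°
∠(j17000 + 6.67) = arctan(17000/6.67) = 89.98°
∠(j17000 + 960) = arctan(17000/960) = 86.77°
∠T(j17000) = 90.00° − (89.98° + 86.77°) = -86.75°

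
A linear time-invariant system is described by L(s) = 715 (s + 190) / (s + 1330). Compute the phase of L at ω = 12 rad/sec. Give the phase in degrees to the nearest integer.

3°

∠(j12 + 190) = arctan(12/190) = 3.61°
∠(j12 + 1330) = arctan(12/1330) = 0.52°
∠L(j12) = 3.61° − 0.52° = 3.10°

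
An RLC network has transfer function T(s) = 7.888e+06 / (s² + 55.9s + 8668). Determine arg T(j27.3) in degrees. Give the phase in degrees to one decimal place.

-10.9 deg

∠[(j27.3)² + 55.9(j27.3) + 8668] = ∠[7922.7 + j1526.1] = 10.90°
∠T(j27.3) = −10.90° = -10.90°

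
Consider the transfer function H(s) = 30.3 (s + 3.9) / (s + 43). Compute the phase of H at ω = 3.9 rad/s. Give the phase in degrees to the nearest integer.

40°

∠(j3.9 + 3.9) = arctan(3.9/3.9) = 45.00°
∠(j3.9 + 43) = arctan(3.9/43) = 5.18°
∠H(j3.9) = 45.00° − 5.18° = 39.82°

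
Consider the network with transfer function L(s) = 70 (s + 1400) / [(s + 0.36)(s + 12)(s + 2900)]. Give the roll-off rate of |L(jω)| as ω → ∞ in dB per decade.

With 1 zero and 3 poles, the high-frequency asymptotic slope is 20 × (1 − 3) = -40 dB/decade.

-40 dB/decade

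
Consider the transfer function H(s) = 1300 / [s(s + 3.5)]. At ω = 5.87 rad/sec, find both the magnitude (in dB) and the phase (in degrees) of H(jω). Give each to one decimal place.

|j5.87 + 3.5| = √(5.87² + 3.5²) = 6.834
|j5.87| = 5.87
|H(j5.87)| = 1300 / (6.834 × 5.87) = 32.405
20 log₁₀(32.405) = 30.21 dB
∠(j5.87 + 3.5) = arctan(5.87/3.5) = 59.19°
∠(j5.87) = 90.00°
∠H(j5.87) = − (59.19° + 90.00°) = -149.19°

|H| = 30.2 dB, ∠H = -149.2°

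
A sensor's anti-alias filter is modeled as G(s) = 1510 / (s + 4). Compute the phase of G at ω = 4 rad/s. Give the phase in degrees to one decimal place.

-45.0°

∠(j4 + 4) = arctan(4/4) = 45.00°
∠G(j4) = −45.00° = -45.00°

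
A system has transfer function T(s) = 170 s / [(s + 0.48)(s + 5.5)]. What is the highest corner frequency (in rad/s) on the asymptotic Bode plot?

Break frequencies occur at each pole and zero magnitude: 0.48 rad/s, 5.5 rad/s.
The highest is 5.5 rad/s.

5.5 rad/s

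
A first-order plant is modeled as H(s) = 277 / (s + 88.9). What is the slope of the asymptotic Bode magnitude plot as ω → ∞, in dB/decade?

-20 dB/decade

With 0 zeros and 1 pole, the high-frequency asymptotic slope is 20 × (0 − 1) = -20 dB/decade.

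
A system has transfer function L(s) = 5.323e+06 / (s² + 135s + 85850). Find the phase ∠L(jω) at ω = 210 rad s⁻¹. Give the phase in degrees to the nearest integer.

∠[(j210)² + 135(j210) + 85850] = ∠[41750 + j28350] = 34.18°
∠L(j210) = −34.18° = -34.18°

-34°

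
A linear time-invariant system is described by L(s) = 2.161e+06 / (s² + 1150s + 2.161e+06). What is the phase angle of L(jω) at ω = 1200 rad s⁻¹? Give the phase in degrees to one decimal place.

∠[(j1200)² + 1150(j1200) + 2.161e+06] = ∠[7.21e+05 + j1.38e+06] = 62.41°
∠L(j1200) = −62.41° = -62.41°

-62.4°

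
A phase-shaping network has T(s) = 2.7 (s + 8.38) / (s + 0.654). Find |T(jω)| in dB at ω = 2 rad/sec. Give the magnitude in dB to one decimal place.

20.9 dB

|j2 + 8.38| = √(2² + 8.38²) = 8.615
|j2 + 0.654| = √(2² + 0.654²) = 2.104
|T(j2)| = 2.7 × 8.615 / 2.104 = 11.055
20 log₁₀(11.055) = 20.87 dB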